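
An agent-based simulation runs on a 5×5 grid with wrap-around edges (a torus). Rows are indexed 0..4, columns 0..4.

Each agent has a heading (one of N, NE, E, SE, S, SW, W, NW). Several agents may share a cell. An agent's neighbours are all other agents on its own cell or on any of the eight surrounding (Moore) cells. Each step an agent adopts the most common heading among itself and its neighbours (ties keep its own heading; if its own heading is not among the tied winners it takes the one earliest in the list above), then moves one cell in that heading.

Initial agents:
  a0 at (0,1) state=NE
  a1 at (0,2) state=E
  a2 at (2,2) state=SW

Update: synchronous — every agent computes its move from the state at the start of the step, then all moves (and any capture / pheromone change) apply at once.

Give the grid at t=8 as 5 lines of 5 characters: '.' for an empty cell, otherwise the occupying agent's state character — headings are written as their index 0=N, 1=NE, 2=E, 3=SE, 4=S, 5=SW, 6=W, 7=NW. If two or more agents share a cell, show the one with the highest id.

t=1: a0@(4,2):NE a1@(0,3):E a2@(3,1):SW
t=2: a0@(3,3):NE a1@(0,4):E a2@(4,0):SW
t=3: a0@(2,4):NE a1@(0,0):E a2@(0,4):SW
t=4: a0@(1,0):NE a1@(0,1):E a2@(1,3):SW
t=5: a0@(0,1):NE a1@(0,2):E a2@(2,2):SW
t=6: a0@(4,2):NE a1@(0,3):E a2@(3,1):SW
t=7: a0@(3,3):NE a1@(0,4):E a2@(4,0):SW
t=8: a0@(2,4):NE a1@(0,0):E a2@(0,4):SW

2...5
.....
....1
.....
.....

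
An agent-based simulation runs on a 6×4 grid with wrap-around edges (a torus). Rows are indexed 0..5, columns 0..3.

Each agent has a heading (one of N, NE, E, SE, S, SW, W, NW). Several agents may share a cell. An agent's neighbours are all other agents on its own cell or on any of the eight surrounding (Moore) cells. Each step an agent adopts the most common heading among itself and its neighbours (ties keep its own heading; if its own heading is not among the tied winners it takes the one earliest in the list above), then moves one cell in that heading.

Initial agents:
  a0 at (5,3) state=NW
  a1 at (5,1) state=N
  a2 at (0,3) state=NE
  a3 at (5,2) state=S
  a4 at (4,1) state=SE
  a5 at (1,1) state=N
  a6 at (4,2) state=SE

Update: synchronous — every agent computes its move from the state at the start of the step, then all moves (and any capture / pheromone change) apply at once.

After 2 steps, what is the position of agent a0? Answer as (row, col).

t=1: a0@(4,2):NW a1@(0,2):SE a2@(5,0):NE a3@(0,3):SE a4@(5,2):SE a5@(0,1):N a6@(5,3):SE
t=2: a0@(5,3):SE a1@(1,3):SE a2@(0,1):SE a3@(1,0):SE a4@(0,3):SE a5@(1,2):SE a6@(0,0):SE

(5, 3)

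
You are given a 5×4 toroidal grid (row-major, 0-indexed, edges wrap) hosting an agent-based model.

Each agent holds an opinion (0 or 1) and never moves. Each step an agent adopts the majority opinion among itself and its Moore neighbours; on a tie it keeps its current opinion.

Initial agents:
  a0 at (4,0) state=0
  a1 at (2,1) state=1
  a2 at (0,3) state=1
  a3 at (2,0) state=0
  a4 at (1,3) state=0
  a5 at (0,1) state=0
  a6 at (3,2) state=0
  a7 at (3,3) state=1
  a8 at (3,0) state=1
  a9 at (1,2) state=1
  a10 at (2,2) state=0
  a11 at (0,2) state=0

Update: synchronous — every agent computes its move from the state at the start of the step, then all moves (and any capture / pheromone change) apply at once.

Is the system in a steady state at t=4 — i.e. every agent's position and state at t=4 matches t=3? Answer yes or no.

t=1: a0@(4,0):1 a1@(2,1):1 a2@(0,3):0 a3@(2,0):1 a4@(1,3):0 a5@(0,1):0 a6@(3,2):0 a7@(3,3):0 a8@(3,0):1 a9@(1,2):0 a10@(2,2):0 a11@(0,2):0
t=2: a0@(4,0):0 a1@(2,1):1 a2@(0,3):0 a3@(2,0):1 a4@(1,3):0 a5@(0,1):0 a6@(3,2):0 a7@(3,3):0 a8@(3,0):1 a9@(1,2):0 a10@(2,2):0 a11@(0,2):0
t=3: (unchanged — steady state)

yes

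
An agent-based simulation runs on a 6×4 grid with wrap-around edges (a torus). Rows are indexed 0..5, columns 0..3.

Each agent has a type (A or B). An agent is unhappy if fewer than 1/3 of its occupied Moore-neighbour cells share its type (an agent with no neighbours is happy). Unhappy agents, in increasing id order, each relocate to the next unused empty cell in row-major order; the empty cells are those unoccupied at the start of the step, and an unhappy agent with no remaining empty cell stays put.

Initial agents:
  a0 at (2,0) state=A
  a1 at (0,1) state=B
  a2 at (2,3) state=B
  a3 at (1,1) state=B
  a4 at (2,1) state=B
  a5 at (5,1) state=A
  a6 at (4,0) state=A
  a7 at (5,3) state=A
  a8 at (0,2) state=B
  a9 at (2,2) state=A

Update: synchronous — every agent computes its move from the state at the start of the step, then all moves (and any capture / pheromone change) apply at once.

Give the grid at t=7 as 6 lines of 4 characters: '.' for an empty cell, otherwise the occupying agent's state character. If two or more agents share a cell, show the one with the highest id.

ABB.
.BBA
.B..
....
A...
.A.A

t=1: a0@(0,0):A a1@(0,1):B a2@(0,3):B a3@(1,1):B a4@(2,1):B a5@(5,1):A a6@(4,0):A a7@(5,3):A a8@(0,2):B a9@(1,0):A
t=2: a0@(0,0):A a1@(0,1):B a2@(1,2):B a3@(1,1):B a4@(2,1):B a5@(5,1):A a6@(4,0):A a7@(5,3):A a8@(0,2):B a9@(1,3):A
t=3: (unchanged — steady state)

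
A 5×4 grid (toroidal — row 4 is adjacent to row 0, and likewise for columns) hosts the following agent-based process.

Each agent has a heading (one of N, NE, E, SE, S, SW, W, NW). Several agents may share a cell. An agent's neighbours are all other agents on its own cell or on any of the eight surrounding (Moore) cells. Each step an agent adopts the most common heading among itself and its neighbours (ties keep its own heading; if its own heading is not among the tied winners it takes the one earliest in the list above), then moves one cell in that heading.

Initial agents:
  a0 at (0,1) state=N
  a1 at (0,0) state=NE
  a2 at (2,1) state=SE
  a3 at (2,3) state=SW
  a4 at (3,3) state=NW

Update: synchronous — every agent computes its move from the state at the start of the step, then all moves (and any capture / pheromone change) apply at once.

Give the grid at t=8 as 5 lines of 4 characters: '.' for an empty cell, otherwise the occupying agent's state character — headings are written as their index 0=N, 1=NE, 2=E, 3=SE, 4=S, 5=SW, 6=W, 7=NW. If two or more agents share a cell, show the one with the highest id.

t=1: a0@(4,1):N a1@(4,1):NE a2@(3,2):SE a3@(3,2):SW a4@(2,2):NW
t=2: a0@(3,1):N a1@(3,2):NE a2@(4,3):SE a3@(4,1):SW a4@(1,1):NW
t=3: a0@(2,1):N a1@(2,3):NE a2@(0,0):SE a3@(0,0):SW a4@(0,0):NW
t=4: a0@(1,1):N a1@(1,0):NE a2@(1,1):SE a3@(1,3):SW a4@(4,3):NW
t=5: a0@(0,1):N a1@(0,1):NE a2@(2,2):SE a3@(2,2):SW a4@(3,2):NW
t=6: a0@(4,1):N a1@(4,2):NE a2@(3,3):SE a3@(3,1):SW a4@(2,1):NW
t=7: a0@(3,1):N a1@(3,3):NE a2@(4,0):SE a3@(4,0):SW a4@(1,0):NW
t=8: a0@(2,1):N a1@(2,0):NE a2@(0,1):SE a3@(0,3):SW a4@(0,3):NW

.3.7
....
10..
....
....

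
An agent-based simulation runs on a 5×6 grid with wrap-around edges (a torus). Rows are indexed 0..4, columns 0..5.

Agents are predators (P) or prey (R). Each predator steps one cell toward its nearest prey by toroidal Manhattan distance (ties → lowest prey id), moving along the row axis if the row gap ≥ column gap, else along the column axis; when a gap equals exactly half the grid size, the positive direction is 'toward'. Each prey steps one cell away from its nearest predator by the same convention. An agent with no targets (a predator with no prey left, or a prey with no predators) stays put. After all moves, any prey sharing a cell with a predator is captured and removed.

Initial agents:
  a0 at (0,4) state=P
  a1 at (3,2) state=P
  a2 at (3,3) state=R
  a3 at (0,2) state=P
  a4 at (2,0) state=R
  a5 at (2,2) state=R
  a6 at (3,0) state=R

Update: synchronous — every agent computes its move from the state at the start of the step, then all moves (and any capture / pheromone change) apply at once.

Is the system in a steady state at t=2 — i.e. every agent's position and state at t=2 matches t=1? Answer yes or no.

no

t=1: a0@(4,4):P a1@(3,3):P a2@(3,4):R a3@(1,2):P a4@(2,5):R a6@(3,5):R
t=2: a0@(3,4):P a1@(3,4):P a2@(2,4):R a3@(2,2):P a4@(1,5):R a6@(2,5):R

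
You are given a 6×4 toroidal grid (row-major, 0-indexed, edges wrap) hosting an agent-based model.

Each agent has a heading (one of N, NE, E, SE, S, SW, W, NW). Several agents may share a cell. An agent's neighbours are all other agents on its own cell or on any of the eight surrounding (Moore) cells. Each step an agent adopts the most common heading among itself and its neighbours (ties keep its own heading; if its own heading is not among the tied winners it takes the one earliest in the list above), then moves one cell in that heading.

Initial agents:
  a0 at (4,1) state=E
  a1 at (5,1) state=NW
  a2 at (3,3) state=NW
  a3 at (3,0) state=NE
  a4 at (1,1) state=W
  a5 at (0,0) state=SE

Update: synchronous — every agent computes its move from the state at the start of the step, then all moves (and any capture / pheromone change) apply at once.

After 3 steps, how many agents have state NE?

t=1: a0@(4,2):E a1@(4,0):NW a2@(2,2):NW a3@(2,1):NE a4@(1,0):W a5@(1,1):SE
t=2: a0@(4,3):E a1@(3,3):NW a2@(1,1):NW a3@(1,2):NE a4@(1,3):W a5@(2,2):SE
t=3: a0@(4,0):E a1@(2,2):NW a2@(0,0):NW a3@(0,3):NE a4@(1,2):W a5@(1,1):NW

1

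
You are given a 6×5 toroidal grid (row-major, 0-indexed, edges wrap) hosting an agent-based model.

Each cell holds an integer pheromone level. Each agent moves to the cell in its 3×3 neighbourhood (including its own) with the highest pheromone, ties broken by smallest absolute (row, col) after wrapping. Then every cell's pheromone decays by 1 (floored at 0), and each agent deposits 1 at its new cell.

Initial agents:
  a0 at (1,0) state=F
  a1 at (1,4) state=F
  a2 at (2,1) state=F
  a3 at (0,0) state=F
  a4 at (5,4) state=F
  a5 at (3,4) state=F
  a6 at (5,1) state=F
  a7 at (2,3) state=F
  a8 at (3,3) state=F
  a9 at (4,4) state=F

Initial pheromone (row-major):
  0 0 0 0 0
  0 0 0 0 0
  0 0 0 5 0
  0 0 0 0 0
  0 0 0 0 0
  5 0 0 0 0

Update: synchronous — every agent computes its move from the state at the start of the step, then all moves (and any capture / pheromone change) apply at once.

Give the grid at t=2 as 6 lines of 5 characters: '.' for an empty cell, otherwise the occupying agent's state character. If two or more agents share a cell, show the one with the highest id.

t=1: a0@(0,0) a1@(2,3) a2@(1,0) a3@(5,0) a4@(5,0) a5@(2,3) a6@(5,0) a7@(2,3) a8@(2,3) a9@(5,0) | pheromone: 1 0 0 0 0 / 1 0 0 0 0 / 0 0 0 8 0 / 0 0 0 0 0 / 0 0 0 0 0 / 8 0 0 0 0
t=2: a0@(5,0) a1@(2,3) a2@(0,0) a3@(5,0) a4@(5,0) a5@(2,3) a6@(5,0) a7@(2,3) a8@(2,3) a9@(5,0) | pheromone: 1 0 0 0 0 / 0 0 0 0 0 / 0 0 0 11 0 / 0 0 0 0 0 / 0 0 0 0 0 / 12 0 0 0 0

F....
.....
...F.
.....
.....
F....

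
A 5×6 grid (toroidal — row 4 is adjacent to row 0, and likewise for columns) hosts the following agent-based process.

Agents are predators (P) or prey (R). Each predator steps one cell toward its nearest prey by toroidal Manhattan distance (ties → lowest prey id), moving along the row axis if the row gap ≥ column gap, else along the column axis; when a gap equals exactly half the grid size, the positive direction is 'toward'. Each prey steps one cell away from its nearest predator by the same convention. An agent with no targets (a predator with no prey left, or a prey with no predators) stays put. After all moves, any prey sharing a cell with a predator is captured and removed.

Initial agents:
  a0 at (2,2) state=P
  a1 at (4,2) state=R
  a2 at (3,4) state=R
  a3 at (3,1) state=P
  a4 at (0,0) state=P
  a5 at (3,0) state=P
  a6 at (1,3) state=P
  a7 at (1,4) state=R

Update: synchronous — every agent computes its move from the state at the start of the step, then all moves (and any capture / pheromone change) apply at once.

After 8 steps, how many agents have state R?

t=1: a0@(3,2):P a1@(0,2):R a2@(3,3):R a3@(4,1):P a4@(0,1):P a5@(3,5):P a6@(1,4):P a7@(1,5):R
t=2: a0@(3,3):P a1@(0,3):R a3@(0,1):P a4@(0,2):P a5@(3,4):P a6@(1,5):P a7@(1,0):R
t=3: a0@(4,3):P a1@(0,4):R a3@(0,2):P a4@(0,3):P a5@(4,4):P a6@(1,0):P a7@(1,1):R
t=4: a0@(0,3):P a1@(0,5):R a3@(0,3):P a4@(0,4):P a5@(0,4):P a6@(1,1):P a7@(1,2):R
t=5: a0@(0,4):P a1@(0,0):R a3@(0,4):P a4@(0,5):P a5@(0,5):P a6@(1,2):P a7@(1,3):R
t=6: a0@(0,5):P a1@(0,1):R a3@(0,5):P a4@(0,0):P a5@(0,0):P a6@(1,3):P a7@(1,4):R
t=7: a0@(0,0):P a1@(0,2):R a3@(0,0):P a4@(0,1):P a5@(0,1):P a6@(1,4):P a7@(1,5):R
t=8: a0@(0,1):P a1@(0,3):R a3@(0,1):P a4@(0,2):P a5@(0,2):P a6@(1,5):P a7@(1,0):R

2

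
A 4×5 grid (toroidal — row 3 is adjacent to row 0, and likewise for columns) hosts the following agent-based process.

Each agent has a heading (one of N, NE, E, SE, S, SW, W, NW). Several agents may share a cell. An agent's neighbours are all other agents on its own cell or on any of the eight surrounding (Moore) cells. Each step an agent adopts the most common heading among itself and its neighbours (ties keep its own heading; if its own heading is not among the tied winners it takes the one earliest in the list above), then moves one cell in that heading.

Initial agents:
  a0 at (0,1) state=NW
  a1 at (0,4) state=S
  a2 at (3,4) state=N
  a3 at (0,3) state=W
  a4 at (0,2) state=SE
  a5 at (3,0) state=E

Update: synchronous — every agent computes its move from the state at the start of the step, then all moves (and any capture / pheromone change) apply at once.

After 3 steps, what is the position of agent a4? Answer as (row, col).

(3, 0)

t=1: a0@(3,0):NW a1@(1,4):S a2@(2,4):N a3@(0,2):W a4@(1,3):SE a5@(3,1):E
t=2: a0@(2,4):NW a1@(2,4):S a2@(1,4):N a3@(0,1):W a4@(2,4):SE a5@(3,2):E
t=3: a0@(1,3):NW a1@(3,4):S a2@(0,4):N a3@(0,0):W a4@(3,0):SE a5@(3,3):E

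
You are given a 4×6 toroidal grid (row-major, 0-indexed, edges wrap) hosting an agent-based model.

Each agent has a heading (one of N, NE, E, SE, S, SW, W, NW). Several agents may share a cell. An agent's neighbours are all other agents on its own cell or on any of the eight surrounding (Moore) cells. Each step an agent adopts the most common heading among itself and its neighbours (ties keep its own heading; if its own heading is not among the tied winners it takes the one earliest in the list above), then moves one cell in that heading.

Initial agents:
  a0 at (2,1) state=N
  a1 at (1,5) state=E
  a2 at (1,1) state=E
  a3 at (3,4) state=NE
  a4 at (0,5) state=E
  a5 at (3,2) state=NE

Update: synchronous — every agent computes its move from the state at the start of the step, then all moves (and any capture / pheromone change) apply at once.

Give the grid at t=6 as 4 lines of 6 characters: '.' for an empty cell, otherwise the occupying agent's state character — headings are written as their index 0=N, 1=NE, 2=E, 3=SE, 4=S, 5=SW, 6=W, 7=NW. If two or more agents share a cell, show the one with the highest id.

t=1: a0@(1,1):N a1@(1,0):E a2@(1,2):E a3@(2,5):NE a4@(0,0):E a5@(2,3):NE
t=2: a0@(1,2):E a1@(1,1):E a2@(1,3):E a3@(1,0):NE a4@(0,1):E a5@(1,4):NE
t=3: a0@(1,3):E a1@(1,2):E a2@(1,4):E a3@(1,1):E a4@(0,2):E a5@(0,5):NE
t=4: a0@(1,4):E a1@(1,3):E a2@(1,5):E a3@(1,2):E a4@(0,3):E a5@(3,0):NE
t=5: a0@(1,5):E a1@(1,4):E a2@(1,0):E a3@(1,3):E a4@(0,4):E a5@(2,1):NE
t=6: a0@(1,0):E a1@(1,5):E a2@(1,1):E a3@(1,4):E a4@(0,5):E a5@(1,2):NE

.....2
221.22
......
......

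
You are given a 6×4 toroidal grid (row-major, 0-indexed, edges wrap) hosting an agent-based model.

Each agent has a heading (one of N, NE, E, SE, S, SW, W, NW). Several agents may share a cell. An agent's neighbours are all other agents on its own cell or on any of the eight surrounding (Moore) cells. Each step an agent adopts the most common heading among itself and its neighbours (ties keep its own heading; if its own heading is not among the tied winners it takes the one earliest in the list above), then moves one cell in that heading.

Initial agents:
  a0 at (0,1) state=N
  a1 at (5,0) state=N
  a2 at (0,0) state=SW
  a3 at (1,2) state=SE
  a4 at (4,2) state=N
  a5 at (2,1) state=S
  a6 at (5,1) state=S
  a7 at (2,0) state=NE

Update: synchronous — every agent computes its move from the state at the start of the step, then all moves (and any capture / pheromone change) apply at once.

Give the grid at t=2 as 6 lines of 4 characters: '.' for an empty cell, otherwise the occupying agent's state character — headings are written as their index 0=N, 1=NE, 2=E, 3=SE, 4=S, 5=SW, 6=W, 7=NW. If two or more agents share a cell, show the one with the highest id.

t=1: a0@(5,1):N a1@(4,0):N a2@(5,0):N a3@(2,3):SE a4@(3,2):N a5@(3,1):S a6@(4,1):N a7@(1,1):NE
t=2: a0@(4,1):N a1@(3,0):N a2@(4,0):N a3@(3,0):SE a4@(2,2):N a5@(2,1):N a6@(3,1):N a7@(0,2):NE

..1.
....
.00.
30..
00..
....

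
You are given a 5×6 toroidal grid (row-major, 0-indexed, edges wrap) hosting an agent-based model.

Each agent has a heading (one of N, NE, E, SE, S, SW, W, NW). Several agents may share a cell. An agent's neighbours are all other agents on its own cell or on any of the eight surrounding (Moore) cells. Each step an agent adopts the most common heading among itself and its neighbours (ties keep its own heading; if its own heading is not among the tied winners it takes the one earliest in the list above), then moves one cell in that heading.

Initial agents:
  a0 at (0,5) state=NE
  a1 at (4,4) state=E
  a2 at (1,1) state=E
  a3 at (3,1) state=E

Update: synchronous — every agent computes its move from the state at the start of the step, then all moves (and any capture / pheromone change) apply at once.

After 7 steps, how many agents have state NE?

1

t=1: a0@(4,0):NE a1@(4,5):E a2@(1,2):E a3@(3,2):E
t=2: a0@(3,1):NE a1@(4,0):E a2@(1,3):E a3@(3,3):E
t=3: a0@(2,2):NE a1@(4,1):E a2@(1,4):E a3@(3,4):E
t=4: a0@(1,3):NE a1@(4,2):E a2@(1,5):E a3@(3,5):E
t=5: a0@(0,4):NE a1@(4,3):E a2@(1,0):E a3@(3,0):E
t=6: a0@(4,5):NE a1@(4,4):E a2@(1,1):E a3@(3,1):E
t=7: a0@(3,0):NE a1@(4,5):E a2@(1,2):E a3@(3,2):E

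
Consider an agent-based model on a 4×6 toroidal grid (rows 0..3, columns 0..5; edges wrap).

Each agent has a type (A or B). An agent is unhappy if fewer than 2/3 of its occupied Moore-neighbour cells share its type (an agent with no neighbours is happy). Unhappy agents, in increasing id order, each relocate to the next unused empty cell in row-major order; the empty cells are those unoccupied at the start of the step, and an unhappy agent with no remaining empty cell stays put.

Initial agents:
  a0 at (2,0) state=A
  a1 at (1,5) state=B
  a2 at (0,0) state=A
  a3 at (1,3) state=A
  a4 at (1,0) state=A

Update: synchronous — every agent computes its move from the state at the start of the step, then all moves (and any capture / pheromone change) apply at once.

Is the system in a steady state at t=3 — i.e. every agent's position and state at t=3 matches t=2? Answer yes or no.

no

t=1: a0@(0,1):A a1@(0,2):B a2@(0,3):A a3@(1,3):A a4@(1,0):A
t=2: a0@(0,0):A a1@(0,4):B a2@(0,5):A a3@(1,1):A a4@(1,0):A
t=3: a0@(0,0):A a1@(0,1):B a2@(0,5):A a3@(1,1):A a4@(1,0):A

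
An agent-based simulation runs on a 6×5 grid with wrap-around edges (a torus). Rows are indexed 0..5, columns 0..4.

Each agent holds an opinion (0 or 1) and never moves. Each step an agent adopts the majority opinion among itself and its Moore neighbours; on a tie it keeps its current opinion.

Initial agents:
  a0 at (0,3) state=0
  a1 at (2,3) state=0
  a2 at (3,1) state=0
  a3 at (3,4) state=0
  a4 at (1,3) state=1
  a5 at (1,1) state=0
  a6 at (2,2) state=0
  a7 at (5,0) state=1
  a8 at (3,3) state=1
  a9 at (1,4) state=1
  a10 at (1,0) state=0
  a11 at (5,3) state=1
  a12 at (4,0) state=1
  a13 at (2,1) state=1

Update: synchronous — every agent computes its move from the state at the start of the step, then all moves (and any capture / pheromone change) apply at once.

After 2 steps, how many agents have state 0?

t=1: a0@(0,3):1 a1@(2,3):0 a2@(3,1):0 a3@(3,4):0 a4@(1,3):0 a5@(1,1):0 a6@(2,2):0 a7@(5,0):1 a8@(3,3):0 a9@(1,4):0 a10@(1,0):0 a11@(5,3):1 a12@(4,0):1 a13@(2,1):0
t=2: (unchanged — steady state)

10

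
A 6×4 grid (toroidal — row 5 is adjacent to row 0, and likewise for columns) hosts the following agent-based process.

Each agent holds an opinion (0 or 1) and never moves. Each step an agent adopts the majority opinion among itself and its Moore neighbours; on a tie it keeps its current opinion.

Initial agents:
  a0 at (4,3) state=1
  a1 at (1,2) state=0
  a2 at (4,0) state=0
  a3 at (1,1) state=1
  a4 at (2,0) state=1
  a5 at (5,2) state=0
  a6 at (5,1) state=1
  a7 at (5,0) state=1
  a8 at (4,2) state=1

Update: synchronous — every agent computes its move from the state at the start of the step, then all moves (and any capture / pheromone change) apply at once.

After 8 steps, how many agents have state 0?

t=1: a0@(4,3):1 a1@(1,2):0 a2@(4,0):1 a3@(1,1):1 a4@(2,0):1 a5@(5,2):1 a6@(5,1):1 a7@(5,0):1 a8@(4,2):1
t=2: (unchanged — steady state)

1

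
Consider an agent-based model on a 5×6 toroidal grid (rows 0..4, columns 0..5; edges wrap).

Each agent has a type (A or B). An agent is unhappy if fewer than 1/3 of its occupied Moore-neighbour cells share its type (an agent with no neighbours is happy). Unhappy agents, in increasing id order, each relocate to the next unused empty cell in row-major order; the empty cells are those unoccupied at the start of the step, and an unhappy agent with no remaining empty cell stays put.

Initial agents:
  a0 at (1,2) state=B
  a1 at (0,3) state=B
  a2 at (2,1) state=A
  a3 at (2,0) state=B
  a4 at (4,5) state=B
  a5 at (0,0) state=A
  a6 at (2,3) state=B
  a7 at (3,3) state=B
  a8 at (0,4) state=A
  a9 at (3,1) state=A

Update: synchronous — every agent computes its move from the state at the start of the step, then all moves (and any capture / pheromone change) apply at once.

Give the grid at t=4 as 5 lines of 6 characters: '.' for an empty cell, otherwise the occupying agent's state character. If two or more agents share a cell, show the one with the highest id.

.BBB.A
A.B...
.A.B..
.A.B..
......

t=1: a0@(1,2):B a1@(0,3):B a2@(2,1):A a3@(0,1):B a4@(0,2):B a5@(0,5):A a6@(2,3):B a7@(3,3):B a8@(1,0):A a9@(3,1):A
t=2: (unchanged — steady state)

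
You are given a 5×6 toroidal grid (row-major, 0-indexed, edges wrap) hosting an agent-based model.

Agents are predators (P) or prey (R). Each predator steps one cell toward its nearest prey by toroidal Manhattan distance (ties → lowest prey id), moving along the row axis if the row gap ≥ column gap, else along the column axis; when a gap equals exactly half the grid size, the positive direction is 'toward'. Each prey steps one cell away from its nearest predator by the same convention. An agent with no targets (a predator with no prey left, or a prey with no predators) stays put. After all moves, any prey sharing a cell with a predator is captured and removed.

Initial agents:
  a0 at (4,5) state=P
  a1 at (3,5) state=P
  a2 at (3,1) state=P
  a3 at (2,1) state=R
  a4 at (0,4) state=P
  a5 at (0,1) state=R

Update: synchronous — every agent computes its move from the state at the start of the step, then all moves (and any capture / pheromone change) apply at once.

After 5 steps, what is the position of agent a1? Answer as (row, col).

t=1: a0@(4,0):P a1@(3,0):P a2@(2,1):P a3@(1,1):R a4@(0,5):P a5@(1,1):R
t=2: a0@(0,0):P a1@(2,0):P a2@(1,1):P a3@(0,1):R a4@(0,0):P a5@(0,1):R
t=3: a0@(0,1):P a1@(1,0):P a2@(0,1):P a3@(0,2):R a4@(0,1):P a5@(0,2):R
t=4: a0@(0,2):P a1@(1,1):P a2@(0,2):P a3@(0,3):R a4@(0,2):P a5@(0,3):R
t=5: a0@(0,3):P a1@(1,2):P a2@(0,3):P a3@(0,4):R a4@(0,3):P a5@(0,4):R

(1, 2)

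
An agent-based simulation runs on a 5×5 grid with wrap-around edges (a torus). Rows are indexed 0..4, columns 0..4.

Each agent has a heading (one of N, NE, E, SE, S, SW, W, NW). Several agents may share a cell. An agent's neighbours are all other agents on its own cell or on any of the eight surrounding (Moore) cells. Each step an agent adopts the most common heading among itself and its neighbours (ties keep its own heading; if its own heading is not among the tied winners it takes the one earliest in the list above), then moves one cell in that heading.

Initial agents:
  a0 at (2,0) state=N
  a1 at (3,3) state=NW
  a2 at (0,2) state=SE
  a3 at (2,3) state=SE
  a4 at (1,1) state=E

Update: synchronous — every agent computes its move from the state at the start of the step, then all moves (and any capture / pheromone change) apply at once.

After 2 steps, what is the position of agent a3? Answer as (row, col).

(4, 0)

t=1: a0@(1,0):N a1@(2,2):NW a2@(1,3):SE a3@(3,4):SE a4@(1,2):E
t=2: a0@(0,0):N a1@(1,1):NW a2@(2,4):SE a3@(4,0):SE a4@(1,3):E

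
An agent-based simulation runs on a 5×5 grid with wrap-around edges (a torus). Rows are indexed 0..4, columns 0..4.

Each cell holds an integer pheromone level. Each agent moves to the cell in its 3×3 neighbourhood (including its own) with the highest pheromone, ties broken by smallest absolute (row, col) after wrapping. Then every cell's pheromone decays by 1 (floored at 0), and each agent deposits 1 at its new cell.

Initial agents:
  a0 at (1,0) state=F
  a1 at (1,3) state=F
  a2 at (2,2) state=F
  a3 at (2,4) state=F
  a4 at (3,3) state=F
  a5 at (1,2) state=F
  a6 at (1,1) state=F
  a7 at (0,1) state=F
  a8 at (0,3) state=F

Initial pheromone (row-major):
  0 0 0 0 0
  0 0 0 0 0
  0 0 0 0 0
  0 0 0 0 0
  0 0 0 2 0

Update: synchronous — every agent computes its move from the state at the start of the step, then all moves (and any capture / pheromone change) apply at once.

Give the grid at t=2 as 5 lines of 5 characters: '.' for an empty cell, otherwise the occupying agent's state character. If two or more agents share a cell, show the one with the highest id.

F....
.....
.....
.....
...F.

t=1: a0@(0,0) a1@(0,2) a2@(1,1) a3@(1,0) a4@(4,3) a5@(0,1) a6@(0,0) a7@(0,0) a8@(4,3) | pheromone: 3 1 1 0 0 / 1 1 0 0 0 / 0 0 0 0 0 / 0 0 0 0 0 / 0 0 0 3 0
t=2: a0@(0,0) a1@(4,3) a2@(0,0) a3@(0,0) a4@(4,3) a5@(0,0) a6@(0,0) a7@(0,0) a8@(4,3) | pheromone: 8 0 0 0 0 / 0 0 0 0 0 / 0 0 0 0 0 / 0 0 0 0 0 / 0 0 0 5 0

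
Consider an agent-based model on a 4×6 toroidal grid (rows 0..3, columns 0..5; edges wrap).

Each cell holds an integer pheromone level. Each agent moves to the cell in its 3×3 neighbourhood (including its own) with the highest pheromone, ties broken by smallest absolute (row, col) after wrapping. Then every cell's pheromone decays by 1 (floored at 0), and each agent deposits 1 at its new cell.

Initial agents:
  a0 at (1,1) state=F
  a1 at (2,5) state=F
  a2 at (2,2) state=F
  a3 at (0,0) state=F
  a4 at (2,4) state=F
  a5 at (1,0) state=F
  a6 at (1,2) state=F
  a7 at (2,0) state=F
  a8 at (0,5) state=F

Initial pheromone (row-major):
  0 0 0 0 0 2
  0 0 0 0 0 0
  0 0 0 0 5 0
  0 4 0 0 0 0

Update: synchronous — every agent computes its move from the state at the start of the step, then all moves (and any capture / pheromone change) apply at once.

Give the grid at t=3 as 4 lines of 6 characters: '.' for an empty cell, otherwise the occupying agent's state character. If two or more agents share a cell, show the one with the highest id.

.....F
......
....F.
.F....

t=1: a0@(0,0) a1@(2,4) a2@(3,1) a3@(3,1) a4@(2,4) a5@(0,5) a6@(0,1) a7@(3,1) a8@(0,5) | pheromone: 1 1 0 0 0 3 / 0 0 0 0 0 0 / 0 0 0 0 6 0 / 0 6 0 0 0 0
t=2: a0@(3,1) a1@(2,4) a2@(3,1) a3@(3,1) a4@(2,4) a5@(0,5) a6@(3,1) a7@(3,1) a8@(0,5) | pheromone: 0 0 0 0 0 4 / 0 0 0 0 0 0 / 0 0 0 0 7 0 / 0 10 0 0 0 0
t=3: a0@(3,1) a1@(2,4) a2@(3,1) a3@(3,1) a4@(2,4) a5@(0,5) a6@(3,1) a7@(3,1) a8@(0,5) | pheromone: 0 0 0 0 0 5 / 0 0 0 0 0 0 / 0 0 0 0 8 0 / 0 14 0 0 0 0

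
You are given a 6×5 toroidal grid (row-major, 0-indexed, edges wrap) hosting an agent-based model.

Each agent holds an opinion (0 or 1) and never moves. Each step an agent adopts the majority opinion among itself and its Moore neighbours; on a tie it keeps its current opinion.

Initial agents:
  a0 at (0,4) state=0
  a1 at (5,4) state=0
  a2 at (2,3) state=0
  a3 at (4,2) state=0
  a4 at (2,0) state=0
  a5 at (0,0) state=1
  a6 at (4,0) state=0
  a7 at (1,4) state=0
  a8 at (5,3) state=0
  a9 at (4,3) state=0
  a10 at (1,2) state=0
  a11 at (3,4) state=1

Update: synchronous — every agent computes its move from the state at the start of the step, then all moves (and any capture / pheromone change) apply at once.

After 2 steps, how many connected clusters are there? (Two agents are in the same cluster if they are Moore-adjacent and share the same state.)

1

t=1: a0@(0,4):0 a1@(5,4):0 a2@(2,3):0 a3@(4,2):0 a4@(2,0):0 a5@(0,0):0 a6@(4,0):0 a7@(1,4):0 a8@(5,3):0 a9@(4,3):0 a10@(1,2):0 a11@(3,4):0
t=2: (unchanged — steady state)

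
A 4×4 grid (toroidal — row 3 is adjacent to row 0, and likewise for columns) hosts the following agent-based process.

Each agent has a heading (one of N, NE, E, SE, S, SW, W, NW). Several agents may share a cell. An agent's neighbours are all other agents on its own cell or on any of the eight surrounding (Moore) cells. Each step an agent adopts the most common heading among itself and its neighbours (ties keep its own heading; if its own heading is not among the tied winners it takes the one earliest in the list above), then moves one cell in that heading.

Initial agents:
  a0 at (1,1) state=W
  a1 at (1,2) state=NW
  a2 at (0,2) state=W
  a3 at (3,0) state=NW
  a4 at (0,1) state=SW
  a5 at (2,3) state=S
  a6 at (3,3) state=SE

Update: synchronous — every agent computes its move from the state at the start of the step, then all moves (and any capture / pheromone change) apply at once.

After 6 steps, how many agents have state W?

t=1: a0@(1,0):W a1@(1,1):W a2@(0,1):W a3@(2,3):NW a4@(0,0):W a5@(1,2):NW a6@(0,0):SE
t=2: a0@(1,3):W a1@(1,0):W a2@(0,0):W a3@(1,2):NW a4@(0,3):W a5@(0,1):NW a6@(0,3):W
t=3: a0@(1,2):W a1@(1,3):W a2@(0,3):W a3@(1,1):W a4@(0,2):W a5@(3,0):NW a6@(0,2):W
t=4: a0@(1,1):W a1@(1,2):W a2@(0,2):W a3@(1,0):W a4@(0,1):W a5@(2,3):NW a6@(0,1):W
t=5: a0@(1,0):W a1@(1,1):W a2@(0,1):W a3@(1,3):W a4@(0,0):W a5@(2,2):W a6@(0,0):W
t=6: a0@(1,3):W a1@(1,0):W a2@(0,0):W a3@(1,2):W a4@(0,3):W a5@(2,1):W a6@(0,3):W

7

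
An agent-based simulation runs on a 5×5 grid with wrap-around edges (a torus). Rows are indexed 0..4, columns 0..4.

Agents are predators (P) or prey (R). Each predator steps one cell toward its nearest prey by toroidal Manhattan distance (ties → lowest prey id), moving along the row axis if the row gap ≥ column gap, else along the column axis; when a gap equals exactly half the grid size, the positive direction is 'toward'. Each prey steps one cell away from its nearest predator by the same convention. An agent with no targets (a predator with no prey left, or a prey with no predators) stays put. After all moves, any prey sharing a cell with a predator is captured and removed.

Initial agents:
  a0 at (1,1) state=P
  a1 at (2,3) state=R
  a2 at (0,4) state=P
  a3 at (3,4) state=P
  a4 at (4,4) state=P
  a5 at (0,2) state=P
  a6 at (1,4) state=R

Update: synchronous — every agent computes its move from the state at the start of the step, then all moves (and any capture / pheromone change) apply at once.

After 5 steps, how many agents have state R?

1

t=1: a0@(1,0):P a1@(1,3):R a2@(1,4):P a3@(2,4):P a4@(0,4):P a5@(1,2):P
t=2: a0@(1,4):P a1@(1,2):R a2@(1,3):P a3@(1,4):P a4@(1,4):P a5@(1,3):P
t=3: a0@(1,3):P a1@(1,1):R a2@(1,2):P a3@(1,3):P a4@(1,3):P a5@(1,2):P
t=4: a0@(1,2):P a1@(1,0):R a2@(1,1):P a3@(1,2):P a4@(1,2):P a5@(1,1):P
t=5: a0@(1,1):P a1@(1,4):R a2@(1,0):P a3@(1,1):P a4@(1,1):P a5@(1,0):P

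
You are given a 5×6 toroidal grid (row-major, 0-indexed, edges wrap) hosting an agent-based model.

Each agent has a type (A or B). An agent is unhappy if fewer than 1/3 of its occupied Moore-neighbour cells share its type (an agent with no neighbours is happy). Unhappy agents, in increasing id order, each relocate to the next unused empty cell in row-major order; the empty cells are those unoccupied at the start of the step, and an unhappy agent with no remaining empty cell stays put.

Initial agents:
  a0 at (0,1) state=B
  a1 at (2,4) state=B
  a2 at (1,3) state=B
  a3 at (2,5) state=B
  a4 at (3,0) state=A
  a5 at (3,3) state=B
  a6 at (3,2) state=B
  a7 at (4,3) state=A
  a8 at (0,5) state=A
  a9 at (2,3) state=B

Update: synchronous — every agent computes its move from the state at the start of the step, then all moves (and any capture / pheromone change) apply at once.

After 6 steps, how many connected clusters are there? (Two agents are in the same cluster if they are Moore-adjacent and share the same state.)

2

t=1: a0@(0,1):B a1@(2,4):B a2@(1,3):B a3@(2,5):B a4@(0,0):A a5@(3,3):B a6@(3,2):B a7@(0,2):A a8@(0,5):A a9@(2,3):B
t=2: a0@(0,3):B a1@(2,4):B a2@(1,3):B a3@(2,5):B a4@(0,0):A a5@(3,3):B a6@(3,2):B a7@(0,4):A a8@(0,5):A a9@(2,3):B
t=3: (unchanged — steady state)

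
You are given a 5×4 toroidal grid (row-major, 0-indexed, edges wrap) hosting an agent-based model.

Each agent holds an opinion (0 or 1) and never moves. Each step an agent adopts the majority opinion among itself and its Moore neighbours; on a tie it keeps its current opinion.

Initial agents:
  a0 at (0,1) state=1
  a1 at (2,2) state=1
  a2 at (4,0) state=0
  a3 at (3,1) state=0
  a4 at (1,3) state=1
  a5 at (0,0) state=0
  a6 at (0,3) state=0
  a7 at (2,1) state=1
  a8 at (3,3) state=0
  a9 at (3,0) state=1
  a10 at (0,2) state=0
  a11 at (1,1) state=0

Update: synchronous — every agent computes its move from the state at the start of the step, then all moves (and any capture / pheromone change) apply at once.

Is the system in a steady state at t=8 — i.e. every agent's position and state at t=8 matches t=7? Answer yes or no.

yes

t=1: a0@(0,1):0 a1@(2,2):1 a2@(4,0):0 a3@(3,1):1 a4@(1,3):0 a5@(0,0):0 a6@(0,3):0 a7@(2,1):1 a8@(3,3):0 a9@(3,0):0 a10@(0,2):0 a11@(1,1):0
t=2: (unchanged — steady state)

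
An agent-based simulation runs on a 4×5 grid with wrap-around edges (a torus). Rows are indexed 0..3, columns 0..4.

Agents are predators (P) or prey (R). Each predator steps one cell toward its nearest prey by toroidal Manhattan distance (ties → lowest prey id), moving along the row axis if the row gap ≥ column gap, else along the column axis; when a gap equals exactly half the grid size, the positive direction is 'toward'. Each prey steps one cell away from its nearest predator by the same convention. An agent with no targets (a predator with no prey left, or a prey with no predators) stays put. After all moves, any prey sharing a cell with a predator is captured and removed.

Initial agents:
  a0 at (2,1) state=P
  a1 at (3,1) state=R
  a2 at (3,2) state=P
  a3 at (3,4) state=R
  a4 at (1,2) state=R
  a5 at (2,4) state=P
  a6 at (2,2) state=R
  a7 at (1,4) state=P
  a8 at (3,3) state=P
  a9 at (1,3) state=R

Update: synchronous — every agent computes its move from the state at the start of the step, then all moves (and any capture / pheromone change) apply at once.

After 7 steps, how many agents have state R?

5

t=1: a0@(3,1):P a1@(0,1):R a2@(3,1):P a3@(0,4):R a4@(0,2):R a5@(3,4):P a6@(2,3):R a7@(1,3):P a8@(3,4):P a9@(1,2):R
t=2: a0@(0,1):P a1@(1,1):R a2@(0,1):P a3@(1,4):R a4@(1,2):R a5@(0,4):P a6@(3,3):R a7@(2,3):P a8@(0,4):P a9@(1,1):R
t=3: a0@(1,1):P a1@(2,1):R a2@(1,1):P a3@(2,4):R a4@(2,2):R a5@(1,4):P a6@(0,3):R a7@(3,3):P a8@(1,4):P a9@(2,1):R
t=4: a0@(2,1):P a1@(3,1):R a2@(2,1):P a3@(3,4):R a4@(3,2):R a5@(2,4):P a6@(1,3):R a7@(0,3):P a8@(2,4):P a9@(3,1):R
t=5: a0@(3,1):P a1@(0,1):R a2@(3,1):P a3@(0,4):R a4@(0,2):R a5@(3,4):P a6@(2,3):R a7@(1,3):P a8@(3,4):P a9@(0,1):R
t=6: a0@(0,1):P a1@(1,1):R a2@(0,1):P a3@(1,4):R a4@(1,2):R a5@(0,4):P a6@(3,3):R a7@(2,3):P a8@(0,4):P a9@(1,1):R
t=7: a0@(1,1):P a1@(2,1):R a2@(1,1):P a3@(2,4):R a4@(2,2):R a5@(1,4):P a6@(0,3):R a7@(3,3):P a8@(1,4):P a9@(2,1):R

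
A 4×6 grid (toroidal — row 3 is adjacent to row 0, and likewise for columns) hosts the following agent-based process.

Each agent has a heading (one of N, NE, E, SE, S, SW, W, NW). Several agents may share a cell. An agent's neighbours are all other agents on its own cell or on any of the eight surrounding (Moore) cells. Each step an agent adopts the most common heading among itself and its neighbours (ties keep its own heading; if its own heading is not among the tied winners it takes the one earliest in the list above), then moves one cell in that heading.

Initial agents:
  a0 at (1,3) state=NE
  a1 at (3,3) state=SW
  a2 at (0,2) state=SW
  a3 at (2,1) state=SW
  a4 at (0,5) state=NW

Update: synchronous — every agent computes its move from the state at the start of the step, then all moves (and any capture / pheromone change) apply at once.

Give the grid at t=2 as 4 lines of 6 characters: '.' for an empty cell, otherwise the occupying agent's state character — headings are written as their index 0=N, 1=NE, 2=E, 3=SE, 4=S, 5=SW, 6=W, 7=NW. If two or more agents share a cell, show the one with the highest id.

t=1: a0@(0,4):NE a1@(0,2):SW a2@(1,1):SW a3@(3,0):SW a4@(3,4):NW
t=2: a0@(3,5):NE a1@(1,1):SW a2@(2,0):SW a3@(0,5):SW a4@(2,3):NW

.....5
.5....
5..7..
.....1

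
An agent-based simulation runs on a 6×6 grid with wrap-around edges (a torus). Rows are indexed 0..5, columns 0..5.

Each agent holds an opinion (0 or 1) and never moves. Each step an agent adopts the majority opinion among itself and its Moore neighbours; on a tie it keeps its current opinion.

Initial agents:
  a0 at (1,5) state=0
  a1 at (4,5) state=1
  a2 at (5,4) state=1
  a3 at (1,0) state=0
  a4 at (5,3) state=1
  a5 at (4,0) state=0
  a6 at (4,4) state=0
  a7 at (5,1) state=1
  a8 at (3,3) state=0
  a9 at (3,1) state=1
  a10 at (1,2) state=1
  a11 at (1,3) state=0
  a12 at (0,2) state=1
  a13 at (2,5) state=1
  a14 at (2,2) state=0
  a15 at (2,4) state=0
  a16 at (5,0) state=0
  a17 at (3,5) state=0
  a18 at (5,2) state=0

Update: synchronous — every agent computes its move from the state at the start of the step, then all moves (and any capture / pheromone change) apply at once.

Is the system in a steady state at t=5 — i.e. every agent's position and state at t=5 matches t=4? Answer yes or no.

t=1: a0@(1,5):0 a1@(4,5):0 a2@(5,4):1 a3@(1,0):0 a4@(5,3):1 a5@(4,0):0 a6@(4,4):0 a7@(5,1):0 a8@(3,3):0 a9@(3,1):0 a10@(1,2):1 a11@(1,3):0 a12@(0,2):1 a13@(2,5):0 a14@(2,2):0 a15@(2,4):0 a16@(5,0):0 a17@(3,5):0 a18@(5,2):1
t=2: (unchanged — steady state)

yes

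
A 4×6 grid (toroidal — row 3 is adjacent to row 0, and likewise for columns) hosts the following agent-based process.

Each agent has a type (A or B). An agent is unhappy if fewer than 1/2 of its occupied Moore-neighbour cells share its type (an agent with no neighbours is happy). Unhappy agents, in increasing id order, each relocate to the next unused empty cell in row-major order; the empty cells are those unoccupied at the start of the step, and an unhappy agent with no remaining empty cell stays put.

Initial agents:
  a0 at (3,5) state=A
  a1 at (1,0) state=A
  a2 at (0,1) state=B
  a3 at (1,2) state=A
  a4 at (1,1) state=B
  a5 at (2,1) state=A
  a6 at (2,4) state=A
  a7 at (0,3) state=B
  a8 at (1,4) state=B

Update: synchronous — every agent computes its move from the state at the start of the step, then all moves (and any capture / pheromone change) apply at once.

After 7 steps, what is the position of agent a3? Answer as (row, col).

(0, 1)

t=1: a0@(3,5):A a1@(0,0):A a2@(0,2):B a3@(0,4):A a4@(0,5):B a5@(2,1):A a6@(2,4):A a7@(0,3):B a8@(1,4):B
t=2: a0@(3,5):A a1@(0,0):A a2@(0,2):B a3@(0,1):A a4@(1,0):B a5@(2,1):A a6@(2,4):A a7@(0,3):B a8@(1,4):B
t=3: a0@(3,5):A a1@(0,0):A a2@(0,2):B a3@(0,4):A a4@(0,5):B a5@(1,1):A a6@(2,4):A a7@(0,3):B a8@(1,4):B
t=4: a0@(3,5):A a1@(0,0):A a2@(0,2):B a3@(0,1):A a4@(1,0):B a5@(1,1):A a6@(2,4):A a7@(0,3):B a8@(1,4):B
t=5: a0@(3,5):A a1@(0,0):A a2@(0,4):B a3@(0,1):A a4@(0,5):B a5@(1,1):A a6@(2,4):A a7@(0,3):B a8@(1,4):B
t=6: (unchanged — steady state)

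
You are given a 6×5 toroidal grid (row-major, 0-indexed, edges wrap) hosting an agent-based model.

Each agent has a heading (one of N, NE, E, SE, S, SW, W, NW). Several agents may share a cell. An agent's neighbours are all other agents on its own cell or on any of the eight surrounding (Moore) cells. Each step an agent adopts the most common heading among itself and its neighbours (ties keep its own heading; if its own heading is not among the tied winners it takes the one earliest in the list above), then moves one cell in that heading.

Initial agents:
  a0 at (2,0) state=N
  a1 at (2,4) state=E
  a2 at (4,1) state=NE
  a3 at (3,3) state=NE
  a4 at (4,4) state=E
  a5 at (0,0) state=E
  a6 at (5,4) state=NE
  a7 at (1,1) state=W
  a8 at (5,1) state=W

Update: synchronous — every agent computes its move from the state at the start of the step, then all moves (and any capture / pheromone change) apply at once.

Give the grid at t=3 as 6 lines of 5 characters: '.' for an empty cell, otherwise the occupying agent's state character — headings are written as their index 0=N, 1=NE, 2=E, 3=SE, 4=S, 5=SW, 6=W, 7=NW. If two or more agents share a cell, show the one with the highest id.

..6..
...6.
..6..
.22..
.....
...6.

t=1: a0@(1,0):N a1@(2,0):E a2@(3,2):NE a3@(3,4):E a4@(3,0):NE a5@(0,4):W a6@(5,0):E a7@(1,0):W a8@(5,0):W
t=2: a0@(1,4):W a1@(2,1):E a2@(2,3):NE a3@(3,0):E a4@(3,1):E a5@(0,3):W a6@(5,4):W a7@(1,4):W a8@(5,4):W
t=3: a0@(1,3):W a1@(2,2):E a2@(2,2):W a3@(3,1):E a4@(3,2):E a5@(0,2):W a6@(5,3):W a7@(1,3):W a8@(5,3):W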